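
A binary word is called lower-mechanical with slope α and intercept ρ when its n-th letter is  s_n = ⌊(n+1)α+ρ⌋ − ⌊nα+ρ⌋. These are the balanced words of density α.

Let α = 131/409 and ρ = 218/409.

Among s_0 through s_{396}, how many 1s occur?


#1s = Σ_{n=0}^{396} s_n = Σ_{n=0}^{396} (⌊(n+1)α+ρ⌋ − ⌊nα+ρ⌋)
the sum telescopes: every ⌊nα+ρ⌋ with 0 < n < 397 appears once with + and once with −, leaving ⌊397α+ρ⌋ − ⌊0·α+ρ⌋
397α + ρ = (397·131 + 218) / 409 = 52225/409
ρ = 218/409
⌊52225/409⌋ = 127,  ⌊218/409⌋ = 0
#1s = 127 − 0 = 127

127


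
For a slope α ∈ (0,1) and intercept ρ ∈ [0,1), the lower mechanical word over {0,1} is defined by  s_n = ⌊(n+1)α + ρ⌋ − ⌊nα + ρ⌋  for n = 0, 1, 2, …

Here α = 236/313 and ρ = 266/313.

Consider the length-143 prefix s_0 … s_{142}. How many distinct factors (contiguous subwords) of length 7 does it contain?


t_n = ⌊(n·236+266)/313⌋ for n = 0 … 143:
  n=0…9: ⌊266/313⌋=0 ⌊502/313⌋=1 ⌊738/313⌋=2 ⌊974/313⌋=3 ⌊1210/313⌋=3 ⌊1446/313⌋=4 ⌊1682/313⌋=5 ⌊1918/313⌋=6 ⌊2154/313⌋=6 ⌊2390/313⌋=7
  n=10…19: ⌊2626/313⌋=8 ⌊2862/313⌋=9 ⌊3098/313⌋=9 ⌊3334/313⌋=10 ⌊3570/313⌋=11 ⌊3806/313⌋=12 ⌊4042/313⌋=12 ⌊4278/313⌋=13 ⌊4514/313⌋=14 ⌊4750/313⌋=15
  n=20…29: ⌊4986/313⌋=15 ⌊5222/313⌋=16 ⌊5458/313⌋=17 ⌊5694/313⌋=18 ⌊5930/313⌋=18 ⌊6166/313⌋=19 ⌊6402/313⌋=20 ⌊6638/313⌋=21 ⌊6874/313⌋=21 ⌊7110/313⌋=22
  n=30…39: ⌊7346/313⌋=23 ⌊7582/313⌋=24 ⌊7818/313⌋=24 ⌊8054/313⌋=25 ⌊8290/313⌋=26 ⌊8526/313⌋=27 ⌊8762/313⌋=27 ⌊8998/313⌋=28 ⌊9234/313⌋=29 ⌊9470/313⌋=30
  n=40…49: ⌊9706/313⌋=31 ⌊9942/313⌋=31 ⌊10178/313⌋=32 ⌊10414/313⌋=33 ⌊10650/313⌋=34 ⌊10886/313⌋=34 ⌊11122/313⌋=35 ⌊11358/313⌋=36 ⌊11594/313⌋=37 ⌊11830/313⌋=37
  n=50…59: ⌊12066/313⌋=38 ⌊12302/313⌋=39 ⌊12538/313⌋=40 ⌊12774/313⌋=40 ⌊13010/313⌋=41 ⌊13246/313⌋=42 ⌊13482/313⌋=43 ⌊13718/313⌋=43 ⌊13954/313⌋=44 ⌊14190/313⌋=45
  n=60…69: ⌊14426/313⌋=46 ⌊14662/313⌋=46 ⌊14898/313⌋=47 ⌊15134/313⌋=48 ⌊15370/313⌋=49 ⌊15606/313⌋=49 ⌊15842/313⌋=50 ⌊16078/313⌋=51 ⌊16314/313⌋=52 ⌊16550/313⌋=52
  n=70…79: ⌊16786/313⌋=53 ⌊17022/313⌋=54 ⌊17258/313⌋=55 ⌊17494/313⌋=55 ⌊17730/313⌋=56 ⌊17966/313⌋=57 ⌊18202/313⌋=58 ⌊18438/313⌋=58 ⌊18674/313⌋=59 ⌊18910/313⌋=60
  n=80…89: ⌊19146/313⌋=61 ⌊19382/313⌋=61 ⌊19618/313⌋=62 ⌊19854/313⌋=63 ⌊20090/313⌋=64 ⌊20326/313⌋=64 ⌊20562/313⌋=65 ⌊20798/313⌋=66 ⌊21034/313⌋=67 ⌊21270/313⌋=67
  n=90…99: ⌊21506/313⌋=68 ⌊21742/313⌋=69 ⌊21978/313⌋=70 ⌊22214/313⌋=70 ⌊22450/313⌋=71 ⌊22686/313⌋=72 ⌊22922/313⌋=73 ⌊23158/313⌋=73 ⌊23394/313⌋=74 ⌊23630/313⌋=75
  n=100…109: ⌊23866/313⌋=76 ⌊24102/313⌋=77 ⌊24338/313⌋=77 ⌊24574/313⌋=78 ⌊24810/313⌋=79 ⌊25046/313⌋=80 ⌊25282/313⌋=80 ⌊25518/313⌋=81 ⌊25754/313⌋=82 ⌊25990/313⌋=83
  n=110…119: ⌊26226/313⌋=83 ⌊26462/313⌋=84 ⌊26698/313⌋=85 ⌊26934/313⌋=86 ⌊27170/313⌋=86 ⌊27406/313⌋=87 ⌊27642/313⌋=88 ⌊27878/313⌋=89 ⌊28114/313⌋=89 ⌊28350/313⌋=90
  n=120…129: ⌊28586/313⌋=91 ⌊28822/313⌋=92 ⌊29058/313⌋=92 ⌊29294/313⌋=93 ⌊29530/313⌋=94 ⌊29766/313⌋=95 ⌊30002/313⌋=95 ⌊30238/313⌋=96 ⌊30474/313⌋=97 ⌊30710/313⌋=98
  n=130…139: ⌊30946/313⌋=98 ⌊31182/313⌋=99 ⌊31418/313⌋=100 ⌊31654/313⌋=101 ⌊31890/313⌋=101 ⌊32126/313⌋=102 ⌊32362/313⌋=103 ⌊32598/313⌋=104 ⌊32834/313⌋=104 ⌊33070/313⌋=105
  n=140…143: ⌊33306/313⌋=106 ⌊33542/313⌋=107 ⌊33778/313⌋=107 ⌊34014/313⌋=108
s_n = t_(n+1) − t_n for n = 0 … 142 gives
prefix = 11101110111011101110111011101110111011110111011101110111011101110111011101110111011101110111011101111011101110111011101110111011101110111011101
slide a length-7 window over [0..6] … [136..142] (137 windows); first occurrence of each distinct factor:
  [  0..  6] 1110111
  [  1..  7] 1101110
  [  2..  8] 1011101
  [  3..  9] 0111011
  [ 33.. 39] 1101111
  [ 34.. 40] 1011110
  [ 35.. 41] 0111101
  [ 36.. 42] 1111011
  (the other 129 windows repeat one of these)
distinct factors: {0111011, 0111101, 1011101, 1011110, 1101110, 1101111, 1110111, 1111011}
count = 8  (Sturmian bound for length 7 is 8)

8


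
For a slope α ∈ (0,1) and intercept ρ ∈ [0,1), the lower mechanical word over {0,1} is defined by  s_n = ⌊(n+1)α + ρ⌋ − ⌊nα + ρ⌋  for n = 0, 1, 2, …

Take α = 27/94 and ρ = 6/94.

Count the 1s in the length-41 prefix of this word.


#1s = Σ_{n=0}^{40} s_n = Σ_{n=0}^{40} (⌊(n+1)α+ρ⌋ − ⌊nα+ρ⌋)
the sum telescopes: every ⌊nα+ρ⌋ with 0 < n < 41 appears once with + and once with −, leaving ⌊41α+ρ⌋ − ⌊0·α+ρ⌋
41α + ρ = (41·27 + 6) / 94 = 1113/94
ρ = 6/94
⌊1113/94⌋ = 11,  ⌊6/94⌋ = 0
#1s = 11 − 0 = 11

11


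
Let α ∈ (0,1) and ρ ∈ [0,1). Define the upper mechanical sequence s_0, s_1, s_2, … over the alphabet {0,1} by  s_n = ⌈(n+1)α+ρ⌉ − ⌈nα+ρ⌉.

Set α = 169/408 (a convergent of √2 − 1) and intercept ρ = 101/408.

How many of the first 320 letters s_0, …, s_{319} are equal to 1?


#1s = Σ_{n=0}^{319} s_n = Σ_{n=0}^{319} (⌈(n+1)α+ρ⌉ − ⌈nα+ρ⌉)
the sum telescopes: every ⌈nα+ρ⌉ with 0 < n < 320 appears once with + and once with −, leaving ⌈320α+ρ⌉ − ⌈0·α+ρ⌉
320α + ρ = (320·169 + 101) / 408 = 54181/408
ρ = 101/408
⌈54181/408⌉ = 133,  ⌈101/408⌉ = 1
#1s = 133 − 1 = 132

132


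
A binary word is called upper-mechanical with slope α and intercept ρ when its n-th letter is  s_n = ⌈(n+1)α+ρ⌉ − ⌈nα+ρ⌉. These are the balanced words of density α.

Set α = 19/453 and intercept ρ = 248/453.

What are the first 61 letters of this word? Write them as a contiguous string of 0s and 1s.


n=0: ⌈(1·19+248)/453⌉ − ⌈(0·19+248)/453⌉ = ⌈267/453⌉ − ⌈248/453⌉ = 1 − 1 = 0
n=1: ⌈(2·19+248)/453⌉ − ⌈(1·19+248)/453⌉ = ⌈286/453⌉ − ⌈267/453⌉ = 1 − 1 = 0
n=2: ⌈(3·19+248)/453⌉ − ⌈(2·19+248)/453⌉ = ⌈305/453⌉ − ⌈286/453⌉ = 1 − 1 = 0
n=3: ⌈(4·19+248)/453⌉ − ⌈(3·19+248)/453⌉ = ⌈324/453⌉ − ⌈305/453⌉ = 1 − 1 = 0
n=4: ⌈(5·19+248)/453⌉ − ⌈(4·19+248)/453⌉ = ⌈343/453⌉ − ⌈324/453⌉ = 1 − 1 = 0
n=5: ⌈(6·19+248)/453⌉ − ⌈(5·19+248)/453⌉ = ⌈362/453⌉ − ⌈343/453⌉ = 1 − 1 = 0
n=6: ⌈(7·19+248)/453⌉ − ⌈(6·19+248)/453⌉ = ⌈381/453⌉ − ⌈362/453⌉ = 1 − 1 = 0
n=7: ⌈(8·19+248)/453⌉ − ⌈(7·19+248)/453⌉ = ⌈400/453⌉ − ⌈381/453⌉ = 1 − 1 = 0
n=8: ⌈(9·19+248)/453⌉ − ⌈(8·19+248)/453⌉ = ⌈419/453⌉ − ⌈400/453⌉ = 1 − 1 = 0
n=9: ⌈(10·19+248)/453⌉ − ⌈(9·19+248)/453⌉ = ⌈438/453⌉ − ⌈419/453⌉ = 1 − 1 = 0
n=10: ⌈(11·19+248)/453⌉ − ⌈(10·19+248)/453⌉ = ⌈457/453⌉ − ⌈438/453⌉ = 2 − 1 = 1
n=11: ⌈(12·19+248)/453⌉ − ⌈(11·19+248)/453⌉ = ⌈476/453⌉ − ⌈457/453⌉ = 2 − 2 = 0
n=12: ⌈(13·19+248)/453⌉ − ⌈(12·19+248)/453⌉ = ⌈495/453⌉ − ⌈476/453⌉ = 2 − 2 = 0
n=13: ⌈(14·19+248)/453⌉ − ⌈(13·19+248)/453⌉ = ⌈514/453⌉ − ⌈495/453⌉ = 2 − 2 = 0
n=14: ⌈(15·19+248)/453⌉ − ⌈(14·19+248)/453⌉ = ⌈533/453⌉ − ⌈514/453⌉ = 2 − 2 = 0
n=15: ⌈(16·19+248)/453⌉ − ⌈(15·19+248)/453⌉ = ⌈552/453⌉ − ⌈533/453⌉ = 2 − 2 = 0
n=16: ⌈(17·19+248)/453⌉ − ⌈(16·19+248)/453⌉ = ⌈571/453⌉ − ⌈552/453⌉ = 2 − 2 = 0
n=17: ⌈(18·19+248)/453⌉ − ⌈(17·19+248)/453⌉ = ⌈590/453⌉ − ⌈571/453⌉ = 2 − 2 = 0
n=18: ⌈(19·19+248)/453⌉ − ⌈(18·19+248)/453⌉ = ⌈609/453⌉ − ⌈590/453⌉ = 2 − 2 = 0
n=19: ⌈(20·19+248)/453⌉ − ⌈(19·19+248)/453⌉ = ⌈628/453⌉ − ⌈609/453⌉ = 2 − 2 = 0
n=20: ⌈(21·19+248)/453⌉ − ⌈(20·19+248)/453⌉ = ⌈647/453⌉ − ⌈628/453⌉ = 2 − 2 = 0
n=21: ⌈(22·19+248)/453⌉ − ⌈(21·19+248)/453⌉ = ⌈666/453⌉ − ⌈647/453⌉ = 2 − 2 = 0
n=22: ⌈(23·19+248)/453⌉ − ⌈(22·19+248)/453⌉ = ⌈685/453⌉ − ⌈666/453⌉ = 2 − 2 = 0
n=23: ⌈(24·19+248)/453⌉ − ⌈(23·19+248)/453⌉ = ⌈704/453⌉ − ⌈685/453⌉ = 2 − 2 = 0
n=24: ⌈(25·19+248)/453⌉ − ⌈(24·19+248)/453⌉ = ⌈723/453⌉ − ⌈704/453⌉ = 2 − 2 = 0
n=25: ⌈(26·19+248)/453⌉ − ⌈(25·19+248)/453⌉ = ⌈742/453⌉ − ⌈723/453⌉ = 2 − 2 = 0
n=26: ⌈(27·19+248)/453⌉ − ⌈(26·19+248)/453⌉ = ⌈761/453⌉ − ⌈742/453⌉ = 2 − 2 = 0
n=27: ⌈(28·19+248)/453⌉ − ⌈(27·19+248)/453⌉ = ⌈780/453⌉ − ⌈761/453⌉ = 2 − 2 = 0
n=28: ⌈(29·19+248)/453⌉ − ⌈(28·19+248)/453⌉ = ⌈799/453⌉ − ⌈780/453⌉ = 2 − 2 = 0
n=29: ⌈(30·19+248)/453⌉ − ⌈(29·19+248)/453⌉ = ⌈818/453⌉ − ⌈799/453⌉ = 2 − 2 = 0
n=30: ⌈(31·19+248)/453⌉ − ⌈(30·19+248)/453⌉ = ⌈837/453⌉ − ⌈818/453⌉ = 2 − 2 = 0
n=31: ⌈(32·19+248)/453⌉ − ⌈(31·19+248)/453⌉ = ⌈856/453⌉ − ⌈837/453⌉ = 2 − 2 = 0
n=32: ⌈(33·19+248)/453⌉ − ⌈(32·19+248)/453⌉ = ⌈875/453⌉ − ⌈856/453⌉ = 2 − 2 = 0
n=33: ⌈(34·19+248)/453⌉ − ⌈(33·19+248)/453⌉ = ⌈894/453⌉ − ⌈875/453⌉ = 2 − 2 = 0
n=34: ⌈(35·19+248)/453⌉ − ⌈(34·19+248)/453⌉ = ⌈913/453⌉ − ⌈894/453⌉ = 3 − 2 = 1
n=35: ⌈(36·19+248)/453⌉ − ⌈(35·19+248)/453⌉ = ⌈932/453⌉ − ⌈913/453⌉ = 3 − 3 = 0
n=36: ⌈(37·19+248)/453⌉ − ⌈(36·19+248)/453⌉ = ⌈951/453⌉ − ⌈932/453⌉ = 3 − 3 = 0
n=37: ⌈(38·19+248)/453⌉ − ⌈(37·19+248)/453⌉ = ⌈970/453⌉ − ⌈951/453⌉ = 3 − 3 = 0
n=38: ⌈(39·19+248)/453⌉ − ⌈(38·19+248)/453⌉ = ⌈989/453⌉ − ⌈970/453⌉ = 3 − 3 = 0
n=39: ⌈(40·19+248)/453⌉ − ⌈(39·19+248)/453⌉ = ⌈1008/453⌉ − ⌈989/453⌉ = 3 − 3 = 0
n=40: ⌈(41·19+248)/453⌉ − ⌈(40·19+248)/453⌉ = ⌈1027/453⌉ − ⌈1008/453⌉ = 3 − 3 = 0
n=41: ⌈(42·19+248)/453⌉ − ⌈(41·19+248)/453⌉ = ⌈1046/453⌉ − ⌈1027/453⌉ = 3 − 3 = 0
n=42: ⌈(43·19+248)/453⌉ − ⌈(42·19+248)/453⌉ = ⌈1065/453⌉ − ⌈1046/453⌉ = 3 − 3 = 0
n=43: ⌈(44·19+248)/453⌉ − ⌈(43·19+248)/453⌉ = ⌈1084/453⌉ − ⌈1065/453⌉ = 3 − 3 = 0
n=44: ⌈(45·19+248)/453⌉ − ⌈(44·19+248)/453⌉ = ⌈1103/453⌉ − ⌈1084/453⌉ = 3 − 3 = 0
n=45: ⌈(46·19+248)/453⌉ − ⌈(45·19+248)/453⌉ = ⌈1122/453⌉ − ⌈1103/453⌉ = 3 − 3 = 0
n=46: ⌈(47·19+248)/453⌉ − ⌈(46·19+248)/453⌉ = ⌈1141/453⌉ − ⌈1122/453⌉ = 3 − 3 = 0
n=47: ⌈(48·19+248)/453⌉ − ⌈(47·19+248)/453⌉ = ⌈1160/453⌉ − ⌈1141/453⌉ = 3 − 3 = 0
n=48: ⌈(49·19+248)/453⌉ − ⌈(48·19+248)/453⌉ = ⌈1179/453⌉ − ⌈1160/453⌉ = 3 − 3 = 0
n=49: ⌈(50·19+248)/453⌉ − ⌈(49·19+248)/453⌉ = ⌈1198/453⌉ − ⌈1179/453⌉ = 3 − 3 = 0
n=50: ⌈(51·19+248)/453⌉ − ⌈(50·19+248)/453⌉ = ⌈1217/453⌉ − ⌈1198/453⌉ = 3 − 3 = 0
n=51: ⌈(52·19+248)/453⌉ − ⌈(51·19+248)/453⌉ = ⌈1236/453⌉ − ⌈1217/453⌉ = 3 − 3 = 0
n=52: ⌈(53·19+248)/453⌉ − ⌈(52·19+248)/453⌉ = ⌈1255/453⌉ − ⌈1236/453⌉ = 3 − 3 = 0
n=53: ⌈(54·19+248)/453⌉ − ⌈(53·19+248)/453⌉ = ⌈1274/453⌉ − ⌈1255/453⌉ = 3 − 3 = 0
n=54: ⌈(55·19+248)/453⌉ − ⌈(54·19+248)/453⌉ = ⌈1293/453⌉ − ⌈1274/453⌉ = 3 − 3 = 0
n=55: ⌈(56·19+248)/453⌉ − ⌈(55·19+248)/453⌉ = ⌈1312/453⌉ − ⌈1293/453⌉ = 3 − 3 = 0
n=56: ⌈(57·19+248)/453⌉ − ⌈(56·19+248)/453⌉ = ⌈1331/453⌉ − ⌈1312/453⌉ = 3 − 3 = 0
n=57: ⌈(58·19+248)/453⌉ − ⌈(57·19+248)/453⌉ = ⌈1350/453⌉ − ⌈1331/453⌉ = 3 − 3 = 0
n=58: ⌈(59·19+248)/453⌉ − ⌈(58·19+248)/453⌉ = ⌈1369/453⌉ − ⌈1350/453⌉ = 4 − 3 = 1
n=59: ⌈(60·19+248)/453⌉ − ⌈(59·19+248)/453⌉ = ⌈1388/453⌉ − ⌈1369/453⌉ = 4 − 4 = 0
n=60: ⌈(61·19+248)/453⌉ − ⌈(60·19+248)/453⌉ = ⌈1407/453⌉ − ⌈1388/453⌉ = 4 − 4 = 0

0000000000100000000000000000000000100000000000000000000000100


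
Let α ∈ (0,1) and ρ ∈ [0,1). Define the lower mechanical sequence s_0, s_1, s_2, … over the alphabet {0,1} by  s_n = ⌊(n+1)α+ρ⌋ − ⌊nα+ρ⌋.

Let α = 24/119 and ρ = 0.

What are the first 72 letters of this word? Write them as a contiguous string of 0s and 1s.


000010000100001000010000100001000010000100001000010000100001000010000100

n=0: ⌊(1·24)/119⌋ − ⌊(0·24)/119⌋ = ⌊24/119⌋ − ⌊0/119⌋ = 0 − 0 = 0
n=1: ⌊(2·24)/119⌋ − ⌊(1·24)/119⌋ = ⌊48/119⌋ − ⌊24/119⌋ = 0 − 0 = 0
n=2: ⌊(3·24)/119⌋ − ⌊(2·24)/119⌋ = ⌊72/119⌋ − ⌊48/119⌋ = 0 − 0 = 0
n=3: ⌊(4·24)/119⌋ − ⌊(3·24)/119⌋ = ⌊96/119⌋ − ⌊72/119⌋ = 0 − 0 = 0
n=4: ⌊(5·24)/119⌋ − ⌊(4·24)/119⌋ = ⌊120/119⌋ − ⌊96/119⌋ = 1 − 0 = 1
n=5: ⌊(6·24)/119⌋ − ⌊(5·24)/119⌋ = ⌊144/119⌋ − ⌊120/119⌋ = 1 − 1 = 0
n=6: ⌊(7·24)/119⌋ − ⌊(6·24)/119⌋ = ⌊168/119⌋ − ⌊144/119⌋ = 1 − 1 = 0
n=7: ⌊(8·24)/119⌋ − ⌊(7·24)/119⌋ = ⌊192/119⌋ − ⌊168/119⌋ = 1 − 1 = 0
n=8: ⌊(9·24)/119⌋ − ⌊(8·24)/119⌋ = ⌊216/119⌋ − ⌊192/119⌋ = 1 − 1 = 0
n=9: ⌊(10·24)/119⌋ − ⌊(9·24)/119⌋ = ⌊240/119⌋ − ⌊216/119⌋ = 2 − 1 = 1
n=10: ⌊(11·24)/119⌋ − ⌊(10·24)/119⌋ = ⌊264/119⌋ − ⌊240/119⌋ = 2 − 2 = 0
n=11: ⌊(12·24)/119⌋ − ⌊(11·24)/119⌋ = ⌊288/119⌋ − ⌊264/119⌋ = 2 − 2 = 0
n=12: ⌊(13·24)/119⌋ − ⌊(12·24)/119⌋ = ⌊312/119⌋ − ⌊288/119⌋ = 2 − 2 = 0
n=13: ⌊(14·24)/119⌋ − ⌊(13·24)/119⌋ = ⌊336/119⌋ − ⌊312/119⌋ = 2 − 2 = 0
n=14: ⌊(15·24)/119⌋ − ⌊(14·24)/119⌋ = ⌊360/119⌋ − ⌊336/119⌋ = 3 − 2 = 1
n=15: ⌊(16·24)/119⌋ − ⌊(15·24)/119⌋ = ⌊384/119⌋ − ⌊360/119⌋ = 3 − 3 = 0
n=16: ⌊(17·24)/119⌋ − ⌊(16·24)/119⌋ = ⌊408/119⌋ − ⌊384/119⌋ = 3 − 3 = 0
n=17: ⌊(18·24)/119⌋ − ⌊(17·24)/119⌋ = ⌊432/119⌋ − ⌊408/119⌋ = 3 − 3 = 0
n=18: ⌊(19·24)/119⌋ − ⌊(18·24)/119⌋ = ⌊456/119⌋ − ⌊432/119⌋ = 3 − 3 = 0
n=19: ⌊(20·24)/119⌋ − ⌊(19·24)/119⌋ = ⌊480/119⌋ − ⌊456/119⌋ = 4 − 3 = 1
n=20: ⌊(21·24)/119⌋ − ⌊(20·24)/119⌋ = ⌊504/119⌋ − ⌊480/119⌋ = 4 − 4 = 0
n=21: ⌊(22·24)/119⌋ − ⌊(21·24)/119⌋ = ⌊528/119⌋ − ⌊504/119⌋ = 4 − 4 = 0
n=22: ⌊(23·24)/119⌋ − ⌊(22·24)/119⌋ = ⌊552/119⌋ − ⌊528/119⌋ = 4 − 4 = 0
n=23: ⌊(24·24)/119⌋ − ⌊(23·24)/119⌋ = ⌊576/119⌋ − ⌊552/119⌋ = 4 − 4 = 0
n=24: ⌊(25·24)/119⌋ − ⌊(24·24)/119⌋ = ⌊600/119⌋ − ⌊576/119⌋ = 5 − 4 = 1
n=25: ⌊(26·24)/119⌋ − ⌊(25·24)/119⌋ = ⌊624/119⌋ − ⌊600/119⌋ = 5 − 5 = 0
n=26: ⌊(27·24)/119⌋ − ⌊(26·24)/119⌋ = ⌊648/119⌋ − ⌊624/119⌋ = 5 − 5 = 0
n=27: ⌊(28·24)/119⌋ − ⌊(27·24)/119⌋ = ⌊672/119⌋ − ⌊648/119⌋ = 5 − 5 = 0
n=28: ⌊(29·24)/119⌋ − ⌊(28·24)/119⌋ = ⌊696/119⌋ − ⌊672/119⌋ = 5 − 5 = 0
n=29: ⌊(30·24)/119⌋ − ⌊(29·24)/119⌋ = ⌊720/119⌋ − ⌊696/119⌋ = 6 − 5 = 1
n=30: ⌊(31·24)/119⌋ − ⌊(30·24)/119⌋ = ⌊744/119⌋ − ⌊720/119⌋ = 6 − 6 = 0
n=31: ⌊(32·24)/119⌋ − ⌊(31·24)/119⌋ = ⌊768/119⌋ − ⌊744/119⌋ = 6 − 6 = 0
n=32: ⌊(33·24)/119⌋ − ⌊(32·24)/119⌋ = ⌊792/119⌋ − ⌊768/119⌋ = 6 − 6 = 0
n=33: ⌊(34·24)/119⌋ − ⌊(33·24)/119⌋ = ⌊816/119⌋ − ⌊792/119⌋ = 6 − 6 = 0
n=34: ⌊(35·24)/119⌋ − ⌊(34·24)/119⌋ = ⌊840/119⌋ − ⌊816/119⌋ = 7 − 6 = 1
n=35: ⌊(36·24)/119⌋ − ⌊(35·24)/119⌋ = ⌊864/119⌋ − ⌊840/119⌋ = 7 − 7 = 0
n=36: ⌊(37·24)/119⌋ − ⌊(36·24)/119⌋ = ⌊888/119⌋ − ⌊864/119⌋ = 7 − 7 = 0
n=37: ⌊(38·24)/119⌋ − ⌊(37·24)/119⌋ = ⌊912/119⌋ − ⌊888/119⌋ = 7 − 7 = 0
n=38: ⌊(39·24)/119⌋ − ⌊(38·24)/119⌋ = ⌊936/119⌋ − ⌊912/119⌋ = 7 − 7 = 0
n=39: ⌊(40·24)/119⌋ − ⌊(39·24)/119⌋ = ⌊960/119⌋ − ⌊936/119⌋ = 8 − 7 = 1
n=40: ⌊(41·24)/119⌋ − ⌊(40·24)/119⌋ = ⌊984/119⌋ − ⌊960/119⌋ = 8 − 8 = 0
n=41: ⌊(42·24)/119⌋ − ⌊(41·24)/119⌋ = ⌊1008/119⌋ − ⌊984/119⌋ = 8 − 8 = 0
n=42: ⌊(43·24)/119⌋ − ⌊(42·24)/119⌋ = ⌊1032/119⌋ − ⌊1008/119⌋ = 8 − 8 = 0
n=43: ⌊(44·24)/119⌋ − ⌊(43·24)/119⌋ = ⌊1056/119⌋ − ⌊1032/119⌋ = 8 − 8 = 0
n=44: ⌊(45·24)/119⌋ − ⌊(44·24)/119⌋ = ⌊1080/119⌋ − ⌊1056/119⌋ = 9 − 8 = 1
n=45: ⌊(46·24)/119⌋ − ⌊(45·24)/119⌋ = ⌊1104/119⌋ − ⌊1080/119⌋ = 9 − 9 = 0
n=46: ⌊(47·24)/119⌋ − ⌊(46·24)/119⌋ = ⌊1128/119⌋ − ⌊1104/119⌋ = 9 − 9 = 0
n=47: ⌊(48·24)/119⌋ − ⌊(47·24)/119⌋ = ⌊1152/119⌋ − ⌊1128/119⌋ = 9 − 9 = 0
n=48: ⌊(49·24)/119⌋ − ⌊(48·24)/119⌋ = ⌊1176/119⌋ − ⌊1152/119⌋ = 9 − 9 = 0
n=49: ⌊(50·24)/119⌋ − ⌊(49·24)/119⌋ = ⌊1200/119⌋ − ⌊1176/119⌋ = 10 − 9 = 1
n=50: ⌊(51·24)/119⌋ − ⌊(50·24)/119⌋ = ⌊1224/119⌋ − ⌊1200/119⌋ = 10 − 10 = 0
n=51: ⌊(52·24)/119⌋ − ⌊(51·24)/119⌋ = ⌊1248/119⌋ − ⌊1224/119⌋ = 10 − 10 = 0
n=52: ⌊(53·24)/119⌋ − ⌊(52·24)/119⌋ = ⌊1272/119⌋ − ⌊1248/119⌋ = 10 − 10 = 0
n=53: ⌊(54·24)/119⌋ − ⌊(53·24)/119⌋ = ⌊1296/119⌋ − ⌊1272/119⌋ = 10 − 10 = 0
n=54: ⌊(55·24)/119⌋ − ⌊(54·24)/119⌋ = ⌊1320/119⌋ − ⌊1296/119⌋ = 11 − 10 = 1
n=55: ⌊(56·24)/119⌋ − ⌊(55·24)/119⌋ = ⌊1344/119⌋ − ⌊1320/119⌋ = 11 − 11 = 0
n=56: ⌊(57·24)/119⌋ − ⌊(56·24)/119⌋ = ⌊1368/119⌋ − ⌊1344/119⌋ = 11 − 11 = 0
n=57: ⌊(58·24)/119⌋ − ⌊(57·24)/119⌋ = ⌊1392/119⌋ − ⌊1368/119⌋ = 11 − 11 = 0
n=58: ⌊(59·24)/119⌋ − ⌊(58·24)/119⌋ = ⌊1416/119⌋ − ⌊1392/119⌋ = 11 − 11 = 0
n=59: ⌊(60·24)/119⌋ − ⌊(59·24)/119⌋ = ⌊1440/119⌋ − ⌊1416/119⌋ = 12 − 11 = 1
n=60: ⌊(61·24)/119⌋ − ⌊(60·24)/119⌋ = ⌊1464/119⌋ − ⌊1440/119⌋ = 12 − 12 = 0
n=61: ⌊(62·24)/119⌋ − ⌊(61·24)/119⌋ = ⌊1488/119⌋ − ⌊1464/119⌋ = 12 − 12 = 0
n=62: ⌊(63·24)/119⌋ − ⌊(62·24)/119⌋ = ⌊1512/119⌋ − ⌊1488/119⌋ = 12 − 12 = 0
n=63: ⌊(64·24)/119⌋ − ⌊(63·24)/119⌋ = ⌊1536/119⌋ − ⌊1512/119⌋ = 12 − 12 = 0
n=64: ⌊(65·24)/119⌋ − ⌊(64·24)/119⌋ = ⌊1560/119⌋ − ⌊1536/119⌋ = 13 − 12 = 1
n=65: ⌊(66·24)/119⌋ − ⌊(65·24)/119⌋ = ⌊1584/119⌋ − ⌊1560/119⌋ = 13 − 13 = 0
n=66: ⌊(67·24)/119⌋ − ⌊(66·24)/119⌋ = ⌊1608/119⌋ − ⌊1584/119⌋ = 13 − 13 = 0
n=67: ⌊(68·24)/119⌋ − ⌊(67·24)/119⌋ = ⌊1632/119⌋ − ⌊1608/119⌋ = 13 − 13 = 0
n=68: ⌊(69·24)/119⌋ − ⌊(68·24)/119⌋ = ⌊1656/119⌋ − ⌊1632/119⌋ = 13 − 13 = 0
n=69: ⌊(70·24)/119⌋ − ⌊(69·24)/119⌋ = ⌊1680/119⌋ − ⌊1656/119⌋ = 14 − 13 = 1
n=70: ⌊(71·24)/119⌋ − ⌊(70·24)/119⌋ = ⌊1704/119⌋ − ⌊1680/119⌋ = 14 − 14 = 0
n=71: ⌊(72·24)/119⌋ − ⌊(71·24)/119⌋ = ⌊1728/119⌋ − ⌊1704/119⌋ = 14 − 14 = 0


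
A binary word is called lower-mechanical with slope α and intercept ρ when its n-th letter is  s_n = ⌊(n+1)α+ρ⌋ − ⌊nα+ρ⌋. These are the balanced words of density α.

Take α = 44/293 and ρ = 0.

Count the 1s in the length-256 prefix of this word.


#1s = Σ_{n=0}^{255} s_n = Σ_{n=0}^{255} (⌊(n+1)α+ρ⌋ − ⌊nα+ρ⌋)
the sum telescopes: every ⌊nα+ρ⌋ with 0 < n < 256 appears once with + and once with −, leaving ⌊256α+ρ⌋ − ⌊0·α+ρ⌋
256α + ρ = (256·44) / 293 = 11264/293
ρ = 0/293
⌊11264/293⌋ = 38,  ⌊0/293⌋ = 0
#1s = 38 − 0 = 38

38


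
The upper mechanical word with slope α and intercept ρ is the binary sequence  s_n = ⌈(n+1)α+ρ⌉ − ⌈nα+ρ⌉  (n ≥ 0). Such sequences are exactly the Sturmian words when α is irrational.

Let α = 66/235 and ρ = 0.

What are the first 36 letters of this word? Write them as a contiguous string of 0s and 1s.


100100010010001001000100100010001001

n=0: ⌈(1·66)/235⌉ − ⌈(0·66)/235⌉ = ⌈66/235⌉ − ⌈0/235⌉ = 1 − 0 = 1
n=1: ⌈(2·66)/235⌉ − ⌈(1·66)/235⌉ = ⌈132/235⌉ − ⌈66/235⌉ = 1 − 1 = 0
n=2: ⌈(3·66)/235⌉ − ⌈(2·66)/235⌉ = ⌈198/235⌉ − ⌈132/235⌉ = 1 − 1 = 0
n=3: ⌈(4·66)/235⌉ − ⌈(3·66)/235⌉ = ⌈264/235⌉ − ⌈198/235⌉ = 2 − 1 = 1
n=4: ⌈(5·66)/235⌉ − ⌈(4·66)/235⌉ = ⌈330/235⌉ − ⌈264/235⌉ = 2 − 2 = 0
n=5: ⌈(6·66)/235⌉ − ⌈(5·66)/235⌉ = ⌈396/235⌉ − ⌈330/235⌉ = 2 − 2 = 0
n=6: ⌈(7·66)/235⌉ − ⌈(6·66)/235⌉ = ⌈462/235⌉ − ⌈396/235⌉ = 2 − 2 = 0
n=7: ⌈(8·66)/235⌉ − ⌈(7·66)/235⌉ = ⌈528/235⌉ − ⌈462/235⌉ = 3 − 2 = 1
n=8: ⌈(9·66)/235⌉ − ⌈(8·66)/235⌉ = ⌈594/235⌉ − ⌈528/235⌉ = 3 − 3 = 0
n=9: ⌈(10·66)/235⌉ − ⌈(9·66)/235⌉ = ⌈660/235⌉ − ⌈594/235⌉ = 3 − 3 = 0
n=10: ⌈(11·66)/235⌉ − ⌈(10·66)/235⌉ = ⌈726/235⌉ − ⌈660/235⌉ = 4 − 3 = 1
n=11: ⌈(12·66)/235⌉ − ⌈(11·66)/235⌉ = ⌈792/235⌉ − ⌈726/235⌉ = 4 − 4 = 0
n=12: ⌈(13·66)/235⌉ − ⌈(12·66)/235⌉ = ⌈858/235⌉ − ⌈792/235⌉ = 4 − 4 = 0
n=13: ⌈(14·66)/235⌉ − ⌈(13·66)/235⌉ = ⌈924/235⌉ − ⌈858/235⌉ = 4 − 4 = 0
n=14: ⌈(15·66)/235⌉ − ⌈(14·66)/235⌉ = ⌈990/235⌉ − ⌈924/235⌉ = 5 − 4 = 1
n=15: ⌈(16·66)/235⌉ − ⌈(15·66)/235⌉ = ⌈1056/235⌉ − ⌈990/235⌉ = 5 − 5 = 0
n=16: ⌈(17·66)/235⌉ − ⌈(16·66)/235⌉ = ⌈1122/235⌉ − ⌈1056/235⌉ = 5 − 5 = 0
n=17: ⌈(18·66)/235⌉ − ⌈(17·66)/235⌉ = ⌈1188/235⌉ − ⌈1122/235⌉ = 6 − 5 = 1
n=18: ⌈(19·66)/235⌉ − ⌈(18·66)/235⌉ = ⌈1254/235⌉ − ⌈1188/235⌉ = 6 − 6 = 0
n=19: ⌈(20·66)/235⌉ − ⌈(19·66)/235⌉ = ⌈1320/235⌉ − ⌈1254/235⌉ = 6 − 6 = 0
n=20: ⌈(21·66)/235⌉ − ⌈(20·66)/235⌉ = ⌈1386/235⌉ − ⌈1320/235⌉ = 6 − 6 = 0
n=21: ⌈(22·66)/235⌉ − ⌈(21·66)/235⌉ = ⌈1452/235⌉ − ⌈1386/235⌉ = 7 − 6 = 1
n=22: ⌈(23·66)/235⌉ − ⌈(22·66)/235⌉ = ⌈1518/235⌉ − ⌈1452/235⌉ = 7 − 7 = 0
n=23: ⌈(24·66)/235⌉ − ⌈(23·66)/235⌉ = ⌈1584/235⌉ − ⌈1518/235⌉ = 7 − 7 = 0
n=24: ⌈(25·66)/235⌉ − ⌈(24·66)/235⌉ = ⌈1650/235⌉ − ⌈1584/235⌉ = 8 − 7 = 1
n=25: ⌈(26·66)/235⌉ − ⌈(25·66)/235⌉ = ⌈1716/235⌉ − ⌈1650/235⌉ = 8 − 8 = 0
n=26: ⌈(27·66)/235⌉ − ⌈(26·66)/235⌉ = ⌈1782/235⌉ − ⌈1716/235⌉ = 8 − 8 = 0
n=27: ⌈(28·66)/235⌉ − ⌈(27·66)/235⌉ = ⌈1848/235⌉ − ⌈1782/235⌉ = 8 − 8 = 0
n=28: ⌈(29·66)/235⌉ − ⌈(28·66)/235⌉ = ⌈1914/235⌉ − ⌈1848/235⌉ = 9 − 8 = 1
n=29: ⌈(30·66)/235⌉ − ⌈(29·66)/235⌉ = ⌈1980/235⌉ − ⌈1914/235⌉ = 9 − 9 = 0
n=30: ⌈(31·66)/235⌉ − ⌈(30·66)/235⌉ = ⌈2046/235⌉ − ⌈1980/235⌉ = 9 − 9 = 0
n=31: ⌈(32·66)/235⌉ − ⌈(31·66)/235⌉ = ⌈2112/235⌉ − ⌈2046/235⌉ = 9 − 9 = 0
n=32: ⌈(33·66)/235⌉ − ⌈(32·66)/235⌉ = ⌈2178/235⌉ − ⌈2112/235⌉ = 10 − 9 = 1
n=33: ⌈(34·66)/235⌉ − ⌈(33·66)/235⌉ = ⌈2244/235⌉ − ⌈2178/235⌉ = 10 − 10 = 0
n=34: ⌈(35·66)/235⌉ − ⌈(34·66)/235⌉ = ⌈2310/235⌉ − ⌈2244/235⌉ = 10 − 10 = 0
n=35: ⌈(36·66)/235⌉ − ⌈(35·66)/235⌉ = ⌈2376/235⌉ − ⌈2310/235⌉ = 11 − 10 = 1


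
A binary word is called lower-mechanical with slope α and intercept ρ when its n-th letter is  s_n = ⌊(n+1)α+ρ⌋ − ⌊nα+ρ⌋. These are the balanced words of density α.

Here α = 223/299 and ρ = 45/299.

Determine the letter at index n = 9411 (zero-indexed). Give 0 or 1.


(n+1)α + ρ = (9412·223 + 45) / 299 = 2098921/299
nα + ρ     = (9411·223 + 45) / 299 = 2098698/299
⌊2098921/299⌋ = 7019,  ⌊2098698/299⌋ = 7019
s_{9411} = 7019 − 7019 = 0

0


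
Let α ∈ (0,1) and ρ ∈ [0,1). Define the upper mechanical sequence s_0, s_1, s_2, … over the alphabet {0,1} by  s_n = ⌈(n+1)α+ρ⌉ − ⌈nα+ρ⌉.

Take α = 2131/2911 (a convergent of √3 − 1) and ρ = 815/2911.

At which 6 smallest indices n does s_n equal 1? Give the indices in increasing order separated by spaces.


n=0: ⌈2946/2911⌉−⌈815/2911⌉ = 2−1 = 1  ← one
n=1: ⌈5077/2911⌉−⌈2946/2911⌉ = 2−2 = 0
n=2: ⌈7208/2911⌉−⌈5077/2911⌉ = 3−2 = 1  ← one
n=3: ⌈9339/2911⌉−⌈7208/2911⌉ = 4−3 = 1  ← one
n=4: ⌈11470/2911⌉−⌈9339/2911⌉ = 4−4 = 0
n=5: ⌈13601/2911⌉−⌈11470/2911⌉ = 5−4 = 1  ← one
n=6: ⌈15732/2911⌉−⌈13601/2911⌉ = 6−5 = 1  ← one
n=7: ⌈17863/2911⌉−⌈15732/2911⌉ = 7−6 = 1  ← one
positions of the first 6 ones: 0 2 3 5 6 7

0 2 3 5 6 7


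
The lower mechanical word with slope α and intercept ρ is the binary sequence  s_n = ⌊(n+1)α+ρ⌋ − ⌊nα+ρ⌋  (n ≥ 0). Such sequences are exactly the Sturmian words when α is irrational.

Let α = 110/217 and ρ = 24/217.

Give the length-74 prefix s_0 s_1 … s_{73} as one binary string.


n=0: ⌊(1·110+24)/217⌋ − ⌊(0·110+24)/217⌋ = ⌊134/217⌋ − ⌊24/217⌋ = 0 − 0 = 0
n=1: ⌊(2·110+24)/217⌋ − ⌊(1·110+24)/217⌋ = ⌊244/217⌋ − ⌊134/217⌋ = 1 − 0 = 1
n=2: ⌊(3·110+24)/217⌋ − ⌊(2·110+24)/217⌋ = ⌊354/217⌋ − ⌊244/217⌋ = 1 − 1 = 0
n=3: ⌊(4·110+24)/217⌋ − ⌊(3·110+24)/217⌋ = ⌊464/217⌋ − ⌊354/217⌋ = 2 − 1 = 1
n=4: ⌊(5·110+24)/217⌋ − ⌊(4·110+24)/217⌋ = ⌊574/217⌋ − ⌊464/217⌋ = 2 − 2 = 0
n=5: ⌊(6·110+24)/217⌋ − ⌊(5·110+24)/217⌋ = ⌊684/217⌋ − ⌊574/217⌋ = 3 − 2 = 1
n=6: ⌊(7·110+24)/217⌋ − ⌊(6·110+24)/217⌋ = ⌊794/217⌋ − ⌊684/217⌋ = 3 − 3 = 0
n=7: ⌊(8·110+24)/217⌋ − ⌊(7·110+24)/217⌋ = ⌊904/217⌋ − ⌊794/217⌋ = 4 − 3 = 1
n=8: ⌊(9·110+24)/217⌋ − ⌊(8·110+24)/217⌋ = ⌊1014/217⌋ − ⌊904/217⌋ = 4 − 4 = 0
n=9: ⌊(10·110+24)/217⌋ − ⌊(9·110+24)/217⌋ = ⌊1124/217⌋ − ⌊1014/217⌋ = 5 − 4 = 1
n=10: ⌊(11·110+24)/217⌋ − ⌊(10·110+24)/217⌋ = ⌊1234/217⌋ − ⌊1124/217⌋ = 5 − 5 = 0
n=11: ⌊(12·110+24)/217⌋ − ⌊(11·110+24)/217⌋ = ⌊1344/217⌋ − ⌊1234/217⌋ = 6 − 5 = 1
n=12: ⌊(13·110+24)/217⌋ − ⌊(12·110+24)/217⌋ = ⌊1454/217⌋ − ⌊1344/217⌋ = 6 − 6 = 0
n=13: ⌊(14·110+24)/217⌋ − ⌊(13·110+24)/217⌋ = ⌊1564/217⌋ − ⌊1454/217⌋ = 7 − 6 = 1
n=14: ⌊(15·110+24)/217⌋ − ⌊(14·110+24)/217⌋ = ⌊1674/217⌋ − ⌊1564/217⌋ = 7 − 7 = 0
n=15: ⌊(16·110+24)/217⌋ − ⌊(15·110+24)/217⌋ = ⌊1784/217⌋ − ⌊1674/217⌋ = 8 − 7 = 1
n=16: ⌊(17·110+24)/217⌋ − ⌊(16·110+24)/217⌋ = ⌊1894/217⌋ − ⌊1784/217⌋ = 8 − 8 = 0
n=17: ⌊(18·110+24)/217⌋ − ⌊(17·110+24)/217⌋ = ⌊2004/217⌋ − ⌊1894/217⌋ = 9 − 8 = 1
n=18: ⌊(19·110+24)/217⌋ − ⌊(18·110+24)/217⌋ = ⌊2114/217⌋ − ⌊2004/217⌋ = 9 − 9 = 0
n=19: ⌊(20·110+24)/217⌋ − ⌊(19·110+24)/217⌋ = ⌊2224/217⌋ − ⌊2114/217⌋ = 10 − 9 = 1
n=20: ⌊(21·110+24)/217⌋ − ⌊(20·110+24)/217⌋ = ⌊2334/217⌋ − ⌊2224/217⌋ = 10 − 10 = 0
n=21: ⌊(22·110+24)/217⌋ − ⌊(21·110+24)/217⌋ = ⌊2444/217⌋ − ⌊2334/217⌋ = 11 − 10 = 1
n=22: ⌊(23·110+24)/217⌋ − ⌊(22·110+24)/217⌋ = ⌊2554/217⌋ − ⌊2444/217⌋ = 11 − 11 = 0
n=23: ⌊(24·110+24)/217⌋ − ⌊(23·110+24)/217⌋ = ⌊2664/217⌋ − ⌊2554/217⌋ = 12 − 11 = 1
n=24: ⌊(25·110+24)/217⌋ − ⌊(24·110+24)/217⌋ = ⌊2774/217⌋ − ⌊2664/217⌋ = 12 − 12 = 0
n=25: ⌊(26·110+24)/217⌋ − ⌊(25·110+24)/217⌋ = ⌊2884/217⌋ − ⌊2774/217⌋ = 13 − 12 = 1
n=26: ⌊(27·110+24)/217⌋ − ⌊(26·110+24)/217⌋ = ⌊2994/217⌋ − ⌊2884/217⌋ = 13 − 13 = 0
n=27: ⌊(28·110+24)/217⌋ − ⌊(27·110+24)/217⌋ = ⌊3104/217⌋ − ⌊2994/217⌋ = 14 − 13 = 1
n=28: ⌊(29·110+24)/217⌋ − ⌊(28·110+24)/217⌋ = ⌊3214/217⌋ − ⌊3104/217⌋ = 14 − 14 = 0
n=29: ⌊(30·110+24)/217⌋ − ⌊(29·110+24)/217⌋ = ⌊3324/217⌋ − ⌊3214/217⌋ = 15 − 14 = 1
n=30: ⌊(31·110+24)/217⌋ − ⌊(30·110+24)/217⌋ = ⌊3434/217⌋ − ⌊3324/217⌋ = 15 − 15 = 0
n=31: ⌊(32·110+24)/217⌋ − ⌊(31·110+24)/217⌋ = ⌊3544/217⌋ − ⌊3434/217⌋ = 16 − 15 = 1
n=32: ⌊(33·110+24)/217⌋ − ⌊(32·110+24)/217⌋ = ⌊3654/217⌋ − ⌊3544/217⌋ = 16 − 16 = 0
n=33: ⌊(34·110+24)/217⌋ − ⌊(33·110+24)/217⌋ = ⌊3764/217⌋ − ⌊3654/217⌋ = 17 − 16 = 1
n=34: ⌊(35·110+24)/217⌋ − ⌊(34·110+24)/217⌋ = ⌊3874/217⌋ − ⌊3764/217⌋ = 17 − 17 = 0
n=35: ⌊(36·110+24)/217⌋ − ⌊(35·110+24)/217⌋ = ⌊3984/217⌋ − ⌊3874/217⌋ = 18 − 17 = 1
n=36: ⌊(37·110+24)/217⌋ − ⌊(36·110+24)/217⌋ = ⌊4094/217⌋ − ⌊3984/217⌋ = 18 − 18 = 0
n=37: ⌊(38·110+24)/217⌋ − ⌊(37·110+24)/217⌋ = ⌊4204/217⌋ − ⌊4094/217⌋ = 19 − 18 = 1
n=38: ⌊(39·110+24)/217⌋ − ⌊(38·110+24)/217⌋ = ⌊4314/217⌋ − ⌊4204/217⌋ = 19 − 19 = 0
n=39: ⌊(40·110+24)/217⌋ − ⌊(39·110+24)/217⌋ = ⌊4424/217⌋ − ⌊4314/217⌋ = 20 − 19 = 1
n=40: ⌊(41·110+24)/217⌋ − ⌊(40·110+24)/217⌋ = ⌊4534/217⌋ − ⌊4424/217⌋ = 20 − 20 = 0
n=41: ⌊(42·110+24)/217⌋ − ⌊(41·110+24)/217⌋ = ⌊4644/217⌋ − ⌊4534/217⌋ = 21 − 20 = 1
n=42: ⌊(43·110+24)/217⌋ − ⌊(42·110+24)/217⌋ = ⌊4754/217⌋ − ⌊4644/217⌋ = 21 − 21 = 0
n=43: ⌊(44·110+24)/217⌋ − ⌊(43·110+24)/217⌋ = ⌊4864/217⌋ − ⌊4754/217⌋ = 22 − 21 = 1
n=44: ⌊(45·110+24)/217⌋ − ⌊(44·110+24)/217⌋ = ⌊4974/217⌋ − ⌊4864/217⌋ = 22 − 22 = 0
n=45: ⌊(46·110+24)/217⌋ − ⌊(45·110+24)/217⌋ = ⌊5084/217⌋ − ⌊4974/217⌋ = 23 − 22 = 1
n=46: ⌊(47·110+24)/217⌋ − ⌊(46·110+24)/217⌋ = ⌊5194/217⌋ − ⌊5084/217⌋ = 23 − 23 = 0
n=47: ⌊(48·110+24)/217⌋ − ⌊(47·110+24)/217⌋ = ⌊5304/217⌋ − ⌊5194/217⌋ = 24 − 23 = 1
n=48: ⌊(49·110+24)/217⌋ − ⌊(48·110+24)/217⌋ = ⌊5414/217⌋ − ⌊5304/217⌋ = 24 − 24 = 0
n=49: ⌊(50·110+24)/217⌋ − ⌊(49·110+24)/217⌋ = ⌊5524/217⌋ − ⌊5414/217⌋ = 25 − 24 = 1
n=50: ⌊(51·110+24)/217⌋ − ⌊(50·110+24)/217⌋ = ⌊5634/217⌋ − ⌊5524/217⌋ = 25 − 25 = 0
n=51: ⌊(52·110+24)/217⌋ − ⌊(51·110+24)/217⌋ = ⌊5744/217⌋ − ⌊5634/217⌋ = 26 − 25 = 1
n=52: ⌊(53·110+24)/217⌋ − ⌊(52·110+24)/217⌋ = ⌊5854/217⌋ − ⌊5744/217⌋ = 26 − 26 = 0
n=53: ⌊(54·110+24)/217⌋ − ⌊(53·110+24)/217⌋ = ⌊5964/217⌋ − ⌊5854/217⌋ = 27 − 26 = 1
n=54: ⌊(55·110+24)/217⌋ − ⌊(54·110+24)/217⌋ = ⌊6074/217⌋ − ⌊5964/217⌋ = 27 − 27 = 0
n=55: ⌊(56·110+24)/217⌋ − ⌊(55·110+24)/217⌋ = ⌊6184/217⌋ − ⌊6074/217⌋ = 28 − 27 = 1
n=56: ⌊(57·110+24)/217⌋ − ⌊(56·110+24)/217⌋ = ⌊6294/217⌋ − ⌊6184/217⌋ = 29 − 28 = 1
n=57: ⌊(58·110+24)/217⌋ − ⌊(57·110+24)/217⌋ = ⌊6404/217⌋ − ⌊6294/217⌋ = 29 − 29 = 0
n=58: ⌊(59·110+24)/217⌋ − ⌊(58·110+24)/217⌋ = ⌊6514/217⌋ − ⌊6404/217⌋ = 30 − 29 = 1
n=59: ⌊(60·110+24)/217⌋ − ⌊(59·110+24)/217⌋ = ⌊6624/217⌋ − ⌊6514/217⌋ = 30 − 30 = 0
n=60: ⌊(61·110+24)/217⌋ − ⌊(60·110+24)/217⌋ = ⌊6734/217⌋ − ⌊6624/217⌋ = 31 − 30 = 1
n=61: ⌊(62·110+24)/217⌋ − ⌊(61·110+24)/217⌋ = ⌊6844/217⌋ − ⌊6734/217⌋ = 31 − 31 = 0
n=62: ⌊(63·110+24)/217⌋ − ⌊(62·110+24)/217⌋ = ⌊6954/217⌋ − ⌊6844/217⌋ = 32 − 31 = 1
n=63: ⌊(64·110+24)/217⌋ − ⌊(63·110+24)/217⌋ = ⌊7064/217⌋ − ⌊6954/217⌋ = 32 − 32 = 0
n=64: ⌊(65·110+24)/217⌋ − ⌊(64·110+24)/217⌋ = ⌊7174/217⌋ − ⌊7064/217⌋ = 33 − 32 = 1
n=65: ⌊(66·110+24)/217⌋ − ⌊(65·110+24)/217⌋ = ⌊7284/217⌋ − ⌊7174/217⌋ = 33 − 33 = 0
n=66: ⌊(67·110+24)/217⌋ − ⌊(66·110+24)/217⌋ = ⌊7394/217⌋ − ⌊7284/217⌋ = 34 − 33 = 1
n=67: ⌊(68·110+24)/217⌋ − ⌊(67·110+24)/217⌋ = ⌊7504/217⌋ − ⌊7394/217⌋ = 34 − 34 = 0
n=68: ⌊(69·110+24)/217⌋ − ⌊(68·110+24)/217⌋ = ⌊7614/217⌋ − ⌊7504/217⌋ = 35 − 34 = 1
n=69: ⌊(70·110+24)/217⌋ − ⌊(69·110+24)/217⌋ = ⌊7724/217⌋ − ⌊7614/217⌋ = 35 − 35 = 0
n=70: ⌊(71·110+24)/217⌋ − ⌊(70·110+24)/217⌋ = ⌊7834/217⌋ − ⌊7724/217⌋ = 36 − 35 = 1
n=71: ⌊(72·110+24)/217⌋ − ⌊(71·110+24)/217⌋ = ⌊7944/217⌋ − ⌊7834/217⌋ = 36 − 36 = 0
n=72: ⌊(73·110+24)/217⌋ − ⌊(72·110+24)/217⌋ = ⌊8054/217⌋ − ⌊7944/217⌋ = 37 − 36 = 1
n=73: ⌊(74·110+24)/217⌋ − ⌊(73·110+24)/217⌋ = ⌊8164/217⌋ − ⌊8054/217⌋ = 37 − 37 = 0

01010101010101010101010101010101010101010101010101010101101010101010101010


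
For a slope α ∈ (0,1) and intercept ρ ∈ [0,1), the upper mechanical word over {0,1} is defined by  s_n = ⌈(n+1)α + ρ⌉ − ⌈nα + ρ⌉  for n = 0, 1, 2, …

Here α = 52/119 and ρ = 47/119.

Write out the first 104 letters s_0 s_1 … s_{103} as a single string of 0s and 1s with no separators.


01010100101010010101010010101001010100101010100101010010101010010101001010101001010100101010100101010010

n=0: ⌈(1·52+47)/119⌉ − ⌈(0·52+47)/119⌉ = ⌈99/119⌉ − ⌈47/119⌉ = 1 − 1 = 0
n=1: ⌈(2·52+47)/119⌉ − ⌈(1·52+47)/119⌉ = ⌈151/119⌉ − ⌈99/119⌉ = 2 − 1 = 1
n=2: ⌈(3·52+47)/119⌉ − ⌈(2·52+47)/119⌉ = ⌈203/119⌉ − ⌈151/119⌉ = 2 − 2 = 0
n=3: ⌈(4·52+47)/119⌉ − ⌈(3·52+47)/119⌉ = ⌈255/119⌉ − ⌈203/119⌉ = 3 − 2 = 1
n=4: ⌈(5·52+47)/119⌉ − ⌈(4·52+47)/119⌉ = ⌈307/119⌉ − ⌈255/119⌉ = 3 − 3 = 0
n=5: ⌈(6·52+47)/119⌉ − ⌈(5·52+47)/119⌉ = ⌈359/119⌉ − ⌈307/119⌉ = 4 − 3 = 1
n=6: ⌈(7·52+47)/119⌉ − ⌈(6·52+47)/119⌉ = ⌈411/119⌉ − ⌈359/119⌉ = 4 − 4 = 0
n=7: ⌈(8·52+47)/119⌉ − ⌈(7·52+47)/119⌉ = ⌈463/119⌉ − ⌈411/119⌉ = 4 − 4 = 0
n=8: ⌈(9·52+47)/119⌉ − ⌈(8·52+47)/119⌉ = ⌈515/119⌉ − ⌈463/119⌉ = 5 − 4 = 1
n=9: ⌈(10·52+47)/119⌉ − ⌈(9·52+47)/119⌉ = ⌈567/119⌉ − ⌈515/119⌉ = 5 − 5 = 0
n=10: ⌈(11·52+47)/119⌉ − ⌈(10·52+47)/119⌉ = ⌈619/119⌉ − ⌈567/119⌉ = 6 − 5 = 1
n=11: ⌈(12·52+47)/119⌉ − ⌈(11·52+47)/119⌉ = ⌈671/119⌉ − ⌈619/119⌉ = 6 − 6 = 0
n=12: ⌈(13·52+47)/119⌉ − ⌈(12·52+47)/119⌉ = ⌈723/119⌉ − ⌈671/119⌉ = 7 − 6 = 1
n=13: ⌈(14·52+47)/119⌉ − ⌈(13·52+47)/119⌉ = ⌈775/119⌉ − ⌈723/119⌉ = 7 − 7 = 0
n=14: ⌈(15·52+47)/119⌉ − ⌈(14·52+47)/119⌉ = ⌈827/119⌉ − ⌈775/119⌉ = 7 − 7 = 0
n=15: ⌈(16·52+47)/119⌉ − ⌈(15·52+47)/119⌉ = ⌈879/119⌉ − ⌈827/119⌉ = 8 − 7 = 1
n=16: ⌈(17·52+47)/119⌉ − ⌈(16·52+47)/119⌉ = ⌈931/119⌉ − ⌈879/119⌉ = 8 − 8 = 0
n=17: ⌈(18·52+47)/119⌉ − ⌈(17·52+47)/119⌉ = ⌈983/119⌉ − ⌈931/119⌉ = 9 − 8 = 1
n=18: ⌈(19·52+47)/119⌉ − ⌈(18·52+47)/119⌉ = ⌈1035/119⌉ − ⌈983/119⌉ = 9 − 9 = 0
n=19: ⌈(20·52+47)/119⌉ − ⌈(19·52+47)/119⌉ = ⌈1087/119⌉ − ⌈1035/119⌉ = 10 − 9 = 1
n=20: ⌈(21·52+47)/119⌉ − ⌈(20·52+47)/119⌉ = ⌈1139/119⌉ − ⌈1087/119⌉ = 10 − 10 = 0
n=21: ⌈(22·52+47)/119⌉ − ⌈(21·52+47)/119⌉ = ⌈1191/119⌉ − ⌈1139/119⌉ = 11 − 10 = 1
n=22: ⌈(23·52+47)/119⌉ − ⌈(22·52+47)/119⌉ = ⌈1243/119⌉ − ⌈1191/119⌉ = 11 − 11 = 0
n=23: ⌈(24·52+47)/119⌉ − ⌈(23·52+47)/119⌉ = ⌈1295/119⌉ − ⌈1243/119⌉ = 11 − 11 = 0
n=24: ⌈(25·52+47)/119⌉ − ⌈(24·52+47)/119⌉ = ⌈1347/119⌉ − ⌈1295/119⌉ = 12 − 11 = 1
n=25: ⌈(26·52+47)/119⌉ − ⌈(25·52+47)/119⌉ = ⌈1399/119⌉ − ⌈1347/119⌉ = 12 − 12 = 0
n=26: ⌈(27·52+47)/119⌉ − ⌈(26·52+47)/119⌉ = ⌈1451/119⌉ − ⌈1399/119⌉ = 13 − 12 = 1
n=27: ⌈(28·52+47)/119⌉ − ⌈(27·52+47)/119⌉ = ⌈1503/119⌉ − ⌈1451/119⌉ = 13 − 13 = 0
n=28: ⌈(29·52+47)/119⌉ − ⌈(28·52+47)/119⌉ = ⌈1555/119⌉ − ⌈1503/119⌉ = 14 − 13 = 1
n=29: ⌈(30·52+47)/119⌉ − ⌈(29·52+47)/119⌉ = ⌈1607/119⌉ − ⌈1555/119⌉ = 14 − 14 = 0
n=30: ⌈(31·52+47)/119⌉ − ⌈(30·52+47)/119⌉ = ⌈1659/119⌉ − ⌈1607/119⌉ = 14 − 14 = 0
n=31: ⌈(32·52+47)/119⌉ − ⌈(31·52+47)/119⌉ = ⌈1711/119⌉ − ⌈1659/119⌉ = 15 − 14 = 1
n=32: ⌈(33·52+47)/119⌉ − ⌈(32·52+47)/119⌉ = ⌈1763/119⌉ − ⌈1711/119⌉ = 15 − 15 = 0
n=33: ⌈(34·52+47)/119⌉ − ⌈(33·52+47)/119⌉ = ⌈1815/119⌉ − ⌈1763/119⌉ = 16 − 15 = 1
n=34: ⌈(35·52+47)/119⌉ − ⌈(34·52+47)/119⌉ = ⌈1867/119⌉ − ⌈1815/119⌉ = 16 − 16 = 0
n=35: ⌈(36·52+47)/119⌉ − ⌈(35·52+47)/119⌉ = ⌈1919/119⌉ − ⌈1867/119⌉ = 17 − 16 = 1
n=36: ⌈(37·52+47)/119⌉ − ⌈(36·52+47)/119⌉ = ⌈1971/119⌉ − ⌈1919/119⌉ = 17 − 17 = 0
n=37: ⌈(38·52+47)/119⌉ − ⌈(37·52+47)/119⌉ = ⌈2023/119⌉ − ⌈1971/119⌉ = 17 − 17 = 0
n=38: ⌈(39·52+47)/119⌉ − ⌈(38·52+47)/119⌉ = ⌈2075/119⌉ − ⌈2023/119⌉ = 18 − 17 = 1
n=39: ⌈(40·52+47)/119⌉ − ⌈(39·52+47)/119⌉ = ⌈2127/119⌉ − ⌈2075/119⌉ = 18 − 18 = 0
n=40: ⌈(41·52+47)/119⌉ − ⌈(40·52+47)/119⌉ = ⌈2179/119⌉ − ⌈2127/119⌉ = 19 − 18 = 1
n=41: ⌈(42·52+47)/119⌉ − ⌈(41·52+47)/119⌉ = ⌈2231/119⌉ − ⌈2179/119⌉ = 19 − 19 = 0
n=42: ⌈(43·52+47)/119⌉ − ⌈(42·52+47)/119⌉ = ⌈2283/119⌉ − ⌈2231/119⌉ = 20 − 19 = 1
n=43: ⌈(44·52+47)/119⌉ − ⌈(43·52+47)/119⌉ = ⌈2335/119⌉ − ⌈2283/119⌉ = 20 − 20 = 0
n=44: ⌈(45·52+47)/119⌉ − ⌈(44·52+47)/119⌉ = ⌈2387/119⌉ − ⌈2335/119⌉ = 21 − 20 = 1
n=45: ⌈(46·52+47)/119⌉ − ⌈(45·52+47)/119⌉ = ⌈2439/119⌉ − ⌈2387/119⌉ = 21 − 21 = 0
n=46: ⌈(47·52+47)/119⌉ − ⌈(46·52+47)/119⌉ = ⌈2491/119⌉ − ⌈2439/119⌉ = 21 − 21 = 0
n=47: ⌈(48·52+47)/119⌉ − ⌈(47·52+47)/119⌉ = ⌈2543/119⌉ − ⌈2491/119⌉ = 22 − 21 = 1
n=48: ⌈(49·52+47)/119⌉ − ⌈(48·52+47)/119⌉ = ⌈2595/119⌉ − ⌈2543/119⌉ = 22 − 22 = 0
n=49: ⌈(50·52+47)/119⌉ − ⌈(49·52+47)/119⌉ = ⌈2647/119⌉ − ⌈2595/119⌉ = 23 − 22 = 1
n=50: ⌈(51·52+47)/119⌉ − ⌈(50·52+47)/119⌉ = ⌈2699/119⌉ − ⌈2647/119⌉ = 23 − 23 = 0
n=51: ⌈(52·52+47)/119⌉ − ⌈(51·52+47)/119⌉ = ⌈2751/119⌉ − ⌈2699/119⌉ = 24 − 23 = 1
n=52: ⌈(53·52+47)/119⌉ − ⌈(52·52+47)/119⌉ = ⌈2803/119⌉ − ⌈2751/119⌉ = 24 − 24 = 0
n=53: ⌈(54·52+47)/119⌉ − ⌈(53·52+47)/119⌉ = ⌈2855/119⌉ − ⌈2803/119⌉ = 24 − 24 = 0
n=54: ⌈(55·52+47)/119⌉ − ⌈(54·52+47)/119⌉ = ⌈2907/119⌉ − ⌈2855/119⌉ = 25 − 24 = 1
n=55: ⌈(56·52+47)/119⌉ − ⌈(55·52+47)/119⌉ = ⌈2959/119⌉ − ⌈2907/119⌉ = 25 − 25 = 0
n=56: ⌈(57·52+47)/119⌉ − ⌈(56·52+47)/119⌉ = ⌈3011/119⌉ − ⌈2959/119⌉ = 26 − 25 = 1
n=57: ⌈(58·52+47)/119⌉ − ⌈(57·52+47)/119⌉ = ⌈3063/119⌉ − ⌈3011/119⌉ = 26 − 26 = 0
n=58: ⌈(59·52+47)/119⌉ − ⌈(58·52+47)/119⌉ = ⌈3115/119⌉ − ⌈3063/119⌉ = 27 − 26 = 1
n=59: ⌈(60·52+47)/119⌉ − ⌈(59·52+47)/119⌉ = ⌈3167/119⌉ − ⌈3115/119⌉ = 27 − 27 = 0
n=60: ⌈(61·52+47)/119⌉ − ⌈(60·52+47)/119⌉ = ⌈3219/119⌉ − ⌈3167/119⌉ = 28 − 27 = 1
n=61: ⌈(62·52+47)/119⌉ − ⌈(61·52+47)/119⌉ = ⌈3271/119⌉ − ⌈3219/119⌉ = 28 − 28 = 0
n=62: ⌈(63·52+47)/119⌉ − ⌈(62·52+47)/119⌉ = ⌈3323/119⌉ − ⌈3271/119⌉ = 28 − 28 = 0
n=63: ⌈(64·52+47)/119⌉ − ⌈(63·52+47)/119⌉ = ⌈3375/119⌉ − ⌈3323/119⌉ = 29 − 28 = 1
n=64: ⌈(65·52+47)/119⌉ − ⌈(64·52+47)/119⌉ = ⌈3427/119⌉ − ⌈3375/119⌉ = 29 − 29 = 0
n=65: ⌈(66·52+47)/119⌉ − ⌈(65·52+47)/119⌉ = ⌈3479/119⌉ − ⌈3427/119⌉ = 30 − 29 = 1
n=66: ⌈(67·52+47)/119⌉ − ⌈(66·52+47)/119⌉ = ⌈3531/119⌉ − ⌈3479/119⌉ = 30 − 30 = 0
n=67: ⌈(68·52+47)/119⌉ − ⌈(67·52+47)/119⌉ = ⌈3583/119⌉ − ⌈3531/119⌉ = 31 − 30 = 1
n=68: ⌈(69·52+47)/119⌉ − ⌈(68·52+47)/119⌉ = ⌈3635/119⌉ − ⌈3583/119⌉ = 31 − 31 = 0
n=69: ⌈(70·52+47)/119⌉ − ⌈(69·52+47)/119⌉ = ⌈3687/119⌉ − ⌈3635/119⌉ = 31 − 31 = 0
n=70: ⌈(71·52+47)/119⌉ − ⌈(70·52+47)/119⌉ = ⌈3739/119⌉ − ⌈3687/119⌉ = 32 − 31 = 1
n=71: ⌈(72·52+47)/119⌉ − ⌈(71·52+47)/119⌉ = ⌈3791/119⌉ − ⌈3739/119⌉ = 32 − 32 = 0
n=72: ⌈(73·52+47)/119⌉ − ⌈(72·52+47)/119⌉ = ⌈3843/119⌉ − ⌈3791/119⌉ = 33 − 32 = 1
n=73: ⌈(74·52+47)/119⌉ − ⌈(73·52+47)/119⌉ = ⌈3895/119⌉ − ⌈3843/119⌉ = 33 − 33 = 0
n=74: ⌈(75·52+47)/119⌉ − ⌈(74·52+47)/119⌉ = ⌈3947/119⌉ − ⌈3895/119⌉ = 34 − 33 = 1
n=75: ⌈(76·52+47)/119⌉ − ⌈(75·52+47)/119⌉ = ⌈3999/119⌉ − ⌈3947/119⌉ = 34 − 34 = 0
n=76: ⌈(77·52+47)/119⌉ − ⌈(76·52+47)/119⌉ = ⌈4051/119⌉ − ⌈3999/119⌉ = 35 − 34 = 1
n=77: ⌈(78·52+47)/119⌉ − ⌈(77·52+47)/119⌉ = ⌈4103/119⌉ − ⌈4051/119⌉ = 35 − 35 = 0
n=78: ⌈(79·52+47)/119⌉ − ⌈(78·52+47)/119⌉ = ⌈4155/119⌉ − ⌈4103/119⌉ = 35 − 35 = 0
n=79: ⌈(80·52+47)/119⌉ − ⌈(79·52+47)/119⌉ = ⌈4207/119⌉ − ⌈4155/119⌉ = 36 − 35 = 1
n=80: ⌈(81·52+47)/119⌉ − ⌈(80·52+47)/119⌉ = ⌈4259/119⌉ − ⌈4207/119⌉ = 36 − 36 = 0
n=81: ⌈(82·52+47)/119⌉ − ⌈(81·52+47)/119⌉ = ⌈4311/119⌉ − ⌈4259/119⌉ = 37 − 36 = 1
n=82: ⌈(83·52+47)/119⌉ − ⌈(82·52+47)/119⌉ = ⌈4363/119⌉ − ⌈4311/119⌉ = 37 − 37 = 0
n=83: ⌈(84·52+47)/119⌉ − ⌈(83·52+47)/119⌉ = ⌈4415/119⌉ − ⌈4363/119⌉ = 38 − 37 = 1
n=84: ⌈(85·52+47)/119⌉ − ⌈(84·52+47)/119⌉ = ⌈4467/119⌉ − ⌈4415/119⌉ = 38 − 38 = 0
n=85: ⌈(86·52+47)/119⌉ − ⌈(85·52+47)/119⌉ = ⌈4519/119⌉ − ⌈4467/119⌉ = 38 − 38 = 0
n=86: ⌈(87·52+47)/119⌉ − ⌈(86·52+47)/119⌉ = ⌈4571/119⌉ − ⌈4519/119⌉ = 39 − 38 = 1
n=87: ⌈(88·52+47)/119⌉ − ⌈(87·52+47)/119⌉ = ⌈4623/119⌉ − ⌈4571/119⌉ = 39 − 39 = 0
n=88: ⌈(89·52+47)/119⌉ − ⌈(88·52+47)/119⌉ = ⌈4675/119⌉ − ⌈4623/119⌉ = 40 − 39 = 1
n=89: ⌈(90·52+47)/119⌉ − ⌈(89·52+47)/119⌉ = ⌈4727/119⌉ − ⌈4675/119⌉ = 40 − 40 = 0
n=90: ⌈(91·52+47)/119⌉ − ⌈(90·52+47)/119⌉ = ⌈4779/119⌉ − ⌈4727/119⌉ = 41 − 40 = 1
n=91: ⌈(92·52+47)/119⌉ − ⌈(91·52+47)/119⌉ = ⌈4831/119⌉ − ⌈4779/119⌉ = 41 − 41 = 0
n=92: ⌈(93·52+47)/119⌉ − ⌈(92·52+47)/119⌉ = ⌈4883/119⌉ − ⌈4831/119⌉ = 42 − 41 = 1
n=93: ⌈(94·52+47)/119⌉ − ⌈(93·52+47)/119⌉ = ⌈4935/119⌉ − ⌈4883/119⌉ = 42 − 42 = 0
n=94: ⌈(95·52+47)/119⌉ − ⌈(94·52+47)/119⌉ = ⌈4987/119⌉ − ⌈4935/119⌉ = 42 − 42 = 0
n=95: ⌈(96·52+47)/119⌉ − ⌈(95·52+47)/119⌉ = ⌈5039/119⌉ − ⌈4987/119⌉ = 43 − 42 = 1
n=96: ⌈(97·52+47)/119⌉ − ⌈(96·52+47)/119⌉ = ⌈5091/119⌉ − ⌈5039/119⌉ = 43 − 43 = 0
n=97: ⌈(98·52+47)/119⌉ − ⌈(97·52+47)/119⌉ = ⌈5143/119⌉ − ⌈5091/119⌉ = 44 − 43 = 1
n=98: ⌈(99·52+47)/119⌉ − ⌈(98·52+47)/119⌉ = ⌈5195/119⌉ − ⌈5143/119⌉ = 44 − 44 = 0
n=99: ⌈(100·52+47)/119⌉ − ⌈(99·52+47)/119⌉ = ⌈5247/119⌉ − ⌈5195/119⌉ = 45 − 44 = 1
n=100: ⌈(101·52+47)/119⌉ − ⌈(100·52+47)/119⌉ = ⌈5299/119⌉ − ⌈5247/119⌉ = 45 − 45 = 0
n=101: ⌈(102·52+47)/119⌉ − ⌈(101·52+47)/119⌉ = ⌈5351/119⌉ − ⌈5299/119⌉ = 45 − 45 = 0
n=102: ⌈(103·52+47)/119⌉ − ⌈(102·52+47)/119⌉ = ⌈5403/119⌉ − ⌈5351/119⌉ = 46 − 45 = 1
n=103: ⌈(104·52+47)/119⌉ − ⌈(103·52+47)/119⌉ = ⌈5455/119⌉ − ⌈5403/119⌉ = 46 − 46 = 0
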